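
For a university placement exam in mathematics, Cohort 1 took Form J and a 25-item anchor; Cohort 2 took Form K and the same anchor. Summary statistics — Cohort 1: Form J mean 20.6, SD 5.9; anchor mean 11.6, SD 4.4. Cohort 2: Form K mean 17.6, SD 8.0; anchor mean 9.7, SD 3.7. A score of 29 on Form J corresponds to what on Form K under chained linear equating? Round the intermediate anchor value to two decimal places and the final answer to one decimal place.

Form J → anchor (Cohort 1): v = (4.4/5.9)(29 − 20.6) + 11.6 = 17.86
anchor → Form K (Cohort 2): y = (8.0/3.7)(17.86 − 9.7) + 17.6 = 35.2

35.2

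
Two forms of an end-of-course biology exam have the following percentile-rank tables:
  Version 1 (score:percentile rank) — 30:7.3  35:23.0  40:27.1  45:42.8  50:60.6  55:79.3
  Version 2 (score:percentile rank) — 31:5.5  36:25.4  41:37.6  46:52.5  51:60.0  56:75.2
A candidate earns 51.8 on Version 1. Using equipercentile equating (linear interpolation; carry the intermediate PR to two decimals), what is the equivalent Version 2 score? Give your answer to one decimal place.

PR of 51.8 on Version 1: 60.6 + (51.8 − 50)/(55 − 50) × (79.3 − 60.6) = 67.33
On Version 2, PR 67.33 falls between score 51 (PR 60.0) and 56 (PR 75.2).
Interpolate: 51 + (67.33 − 60.0)/(75.2 − 60.0) × (56 − 51) = 53.4

53.4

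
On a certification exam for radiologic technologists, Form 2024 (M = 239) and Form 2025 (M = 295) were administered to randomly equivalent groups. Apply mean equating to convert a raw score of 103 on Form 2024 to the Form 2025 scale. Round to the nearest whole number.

Mean equating: y = x + (M_Y − M_X) = 103 + (295 − 239) = 159

159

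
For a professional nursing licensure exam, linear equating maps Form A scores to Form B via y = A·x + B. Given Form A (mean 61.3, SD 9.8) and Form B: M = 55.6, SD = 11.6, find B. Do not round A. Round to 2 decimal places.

A = SD_Y / SD_X = 11.6 / 9.8 = 1.183673
B = M_Y − A·M_X = 55.6 − 1.183673 × 61.3 = -16.96

-16.96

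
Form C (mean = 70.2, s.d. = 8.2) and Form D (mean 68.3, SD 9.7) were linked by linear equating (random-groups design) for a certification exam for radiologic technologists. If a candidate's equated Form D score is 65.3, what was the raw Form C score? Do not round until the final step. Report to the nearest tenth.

Invert y = (SD_Y/SD_X)(x − M_X) + M_Y:
x = (SD_X/SD_Y)(y − M_Y) + M_X = (8.2/9.7)(65.3 − 68.3) + 70.2
x = 0.845361 × -3.000 + 70.2 = 67.7

67.7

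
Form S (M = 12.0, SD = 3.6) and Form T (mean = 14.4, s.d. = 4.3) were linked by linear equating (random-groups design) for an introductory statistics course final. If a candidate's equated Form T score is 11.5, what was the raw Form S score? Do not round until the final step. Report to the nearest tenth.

9.6

Invert y = (SD_Y/SD_X)(x − M_X) + M_Y:
x = (SD_X/SD_Y)(y − M_Y) + M_X = (3.6/4.3)(11.5 − 14.4) + 12.0
x = 0.837209 × -2.900 + 12.0 = 9.6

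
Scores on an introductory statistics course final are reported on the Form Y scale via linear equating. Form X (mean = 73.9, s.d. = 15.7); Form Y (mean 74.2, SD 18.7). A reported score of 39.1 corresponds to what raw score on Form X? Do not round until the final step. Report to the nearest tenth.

44.4

Invert y = (SD_Y/SD_X)(x − M_X) + M_Y:
x = (SD_X/SD_Y)(y − M_Y) + M_X = (15.7/18.7)(39.1 − 74.2) + 73.9
x = 0.839572 × -35.100 + 73.9 = 44.4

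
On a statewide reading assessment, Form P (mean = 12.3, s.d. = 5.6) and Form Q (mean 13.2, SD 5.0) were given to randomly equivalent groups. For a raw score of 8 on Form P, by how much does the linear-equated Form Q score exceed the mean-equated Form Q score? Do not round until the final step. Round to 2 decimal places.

0.46

Mean-equated: 8 + (13.2 − 12.3) = 8.90
Linear-equated: (5.0/5.6)(8 − 12.3) + 13.2 = 9.361
Difference = 9.361 − 8.90 = 0.46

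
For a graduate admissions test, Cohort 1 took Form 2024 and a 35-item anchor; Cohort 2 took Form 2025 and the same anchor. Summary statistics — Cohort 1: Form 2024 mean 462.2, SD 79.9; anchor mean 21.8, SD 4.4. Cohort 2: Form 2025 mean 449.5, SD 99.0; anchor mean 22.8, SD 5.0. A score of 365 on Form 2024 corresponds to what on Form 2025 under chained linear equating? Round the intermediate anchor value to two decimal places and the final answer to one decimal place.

Form 2024 → anchor (Cohort 1): v = (4.4/79.9)(365 − 462.2) + 21.8 = 16.45
anchor → Form 2025 (Cohort 2): y = (99.0/5.0)(16.45 − 22.8) + 449.5 = 323.8

323.8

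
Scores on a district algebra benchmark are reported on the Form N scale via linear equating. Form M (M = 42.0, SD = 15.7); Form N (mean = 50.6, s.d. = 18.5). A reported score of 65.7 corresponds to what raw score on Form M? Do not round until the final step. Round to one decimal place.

Invert y = (SD_Y/SD_X)(x − M_X) + M_Y:
x = (SD_X/SD_Y)(y − M_Y) + M_X = (15.7/18.5)(65.7 − 50.6) + 42.0
x = 0.848649 × 15.100 + 42.0 = 54.8

54.8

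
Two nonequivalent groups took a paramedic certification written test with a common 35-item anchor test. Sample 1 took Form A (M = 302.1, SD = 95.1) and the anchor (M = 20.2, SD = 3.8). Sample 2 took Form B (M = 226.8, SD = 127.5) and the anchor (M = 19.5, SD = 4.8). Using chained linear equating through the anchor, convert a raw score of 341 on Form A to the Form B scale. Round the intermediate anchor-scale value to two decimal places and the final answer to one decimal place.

Form A → anchor (Sample 1): v = (3.8/95.1)(341 − 302.1) + 20.2 = 21.75
anchor → Form B (Sample 2): y = (127.5/4.8)(21.75 − 19.5) + 226.8 = 286.6

286.6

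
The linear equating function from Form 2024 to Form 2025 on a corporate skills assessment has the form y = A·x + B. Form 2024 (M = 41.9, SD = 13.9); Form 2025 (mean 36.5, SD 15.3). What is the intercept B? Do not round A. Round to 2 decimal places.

-9.62

A = SD_Y / SD_X = 15.3 / 13.9 = 1.100719
B = M_Y − A·M_X = 36.5 − 1.100719 × 41.9 = -9.62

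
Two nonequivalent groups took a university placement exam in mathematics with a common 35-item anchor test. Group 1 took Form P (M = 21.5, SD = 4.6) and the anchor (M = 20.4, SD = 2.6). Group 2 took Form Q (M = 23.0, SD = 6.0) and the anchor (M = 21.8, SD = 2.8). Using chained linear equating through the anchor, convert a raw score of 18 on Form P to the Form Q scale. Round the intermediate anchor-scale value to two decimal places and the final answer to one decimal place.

Form P → anchor (Group 1): v = (2.6/4.6)(18 − 21.5) + 20.4 = 18.42
anchor → Form Q (Group 2): y = (6.0/2.8)(18.42 − 21.8) + 23.0 = 15.8

15.8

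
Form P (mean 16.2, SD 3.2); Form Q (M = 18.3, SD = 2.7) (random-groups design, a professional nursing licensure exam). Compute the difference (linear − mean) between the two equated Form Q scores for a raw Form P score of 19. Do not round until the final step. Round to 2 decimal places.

-0.44

Mean-equated: 19 + (18.3 − 16.2) = 21.10
Linear-equated: (2.7/3.2)(19 − 16.2) + 18.3 = 20.663
Difference = 20.663 − 21.10 = -0.44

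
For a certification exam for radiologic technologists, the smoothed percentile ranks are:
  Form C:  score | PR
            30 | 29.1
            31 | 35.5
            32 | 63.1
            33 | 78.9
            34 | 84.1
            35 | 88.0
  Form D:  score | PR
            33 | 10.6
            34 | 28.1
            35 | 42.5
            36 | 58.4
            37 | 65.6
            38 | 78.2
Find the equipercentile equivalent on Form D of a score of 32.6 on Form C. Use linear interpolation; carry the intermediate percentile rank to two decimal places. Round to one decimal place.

37.6

PR of 32.6 on Form C: 63.1 + (32.6 − 32)/(33 − 32) × (78.9 − 63.1) = 72.58
On Form D, PR 72.58 falls between score 37 (PR 65.6) and 38 (PR 78.2).
Interpolate: 37 + (72.58 − 65.6)/(78.2 − 65.6) × (38 − 37) = 37.6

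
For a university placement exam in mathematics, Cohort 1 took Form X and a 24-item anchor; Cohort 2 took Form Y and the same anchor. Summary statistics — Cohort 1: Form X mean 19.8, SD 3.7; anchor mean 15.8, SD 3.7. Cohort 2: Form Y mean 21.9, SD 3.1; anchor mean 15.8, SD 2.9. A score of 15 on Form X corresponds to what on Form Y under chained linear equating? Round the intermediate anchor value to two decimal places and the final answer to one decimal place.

Form X → anchor (Cohort 1): v = (3.7/3.7)(15 − 19.8) + 15.8 = 11.00
anchor → Form Y (Cohort 2): y = (3.1/2.9)(11.00 − 15.8) + 21.9 = 16.8

16.8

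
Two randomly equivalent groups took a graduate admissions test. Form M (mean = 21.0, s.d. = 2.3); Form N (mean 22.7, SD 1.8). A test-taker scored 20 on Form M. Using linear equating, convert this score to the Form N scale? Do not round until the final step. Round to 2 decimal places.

Linear equating: y = (SD_Y/SD_X)(x − M_X) + M_Y
y = (1.8/2.3)(20 − 21.0) + 22.7
y = 0.782609 × -1.0 + 22.7 = -0.7826 + 22.7 = 21.92

21.92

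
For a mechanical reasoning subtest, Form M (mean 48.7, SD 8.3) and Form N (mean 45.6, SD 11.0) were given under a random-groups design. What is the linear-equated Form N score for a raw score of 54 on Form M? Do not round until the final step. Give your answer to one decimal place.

Linear equating: y = (SD_Y/SD_X)(x − M_X) + M_Y
y = (11.0/8.3)(54 − 48.7) + 45.6
y = 1.325301 × 5.3 + 45.6 = 7.0241 + 45.6 = 52.6

52.6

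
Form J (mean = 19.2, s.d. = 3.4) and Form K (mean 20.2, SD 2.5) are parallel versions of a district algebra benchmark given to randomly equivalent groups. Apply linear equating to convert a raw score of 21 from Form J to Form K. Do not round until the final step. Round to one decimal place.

21.5

Linear equating: y = (SD_Y/SD_X)(x − M_X) + M_Y
y = (2.5/3.4)(21 − 19.2) + 20.2
y = 0.735294 × 1.8 + 20.2 = 1.3235 + 20.2 = 21.5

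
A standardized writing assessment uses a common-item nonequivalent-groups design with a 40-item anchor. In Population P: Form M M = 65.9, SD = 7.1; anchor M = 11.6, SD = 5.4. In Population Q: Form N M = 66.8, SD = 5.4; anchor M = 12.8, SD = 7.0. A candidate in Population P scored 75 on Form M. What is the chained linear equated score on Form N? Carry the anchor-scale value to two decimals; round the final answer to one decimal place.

71.2

Form M → anchor (Population P): v = (5.4/7.1)(75 − 65.9) + 11.6 = 18.52
anchor → Form N (Population Q): y = (5.4/7.0)(18.52 − 12.8) + 66.8 = 71.2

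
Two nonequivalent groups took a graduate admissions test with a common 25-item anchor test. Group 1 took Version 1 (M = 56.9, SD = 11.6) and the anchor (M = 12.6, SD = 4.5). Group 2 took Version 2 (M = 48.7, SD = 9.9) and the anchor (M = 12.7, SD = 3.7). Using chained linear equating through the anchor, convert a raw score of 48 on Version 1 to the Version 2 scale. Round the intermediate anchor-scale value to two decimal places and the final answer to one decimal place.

Version 1 → anchor (Group 1): v = (4.5/11.6)(48 − 56.9) + 12.6 = 9.15
anchor → Version 2 (Group 2): y = (9.9/3.7)(9.15 − 12.7) + 48.7 = 39.2

39.2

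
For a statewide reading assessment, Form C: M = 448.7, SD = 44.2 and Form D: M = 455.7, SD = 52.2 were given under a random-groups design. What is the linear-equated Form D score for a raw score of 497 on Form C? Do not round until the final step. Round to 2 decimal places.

Linear equating: y = (SD_Y/SD_X)(x − M_X) + M_Y
y = (52.2/44.2)(497 − 448.7) + 455.7
y = 1.180995 × 48.3 + 455.7 = 57.0421 + 455.7 = 512.74

512.74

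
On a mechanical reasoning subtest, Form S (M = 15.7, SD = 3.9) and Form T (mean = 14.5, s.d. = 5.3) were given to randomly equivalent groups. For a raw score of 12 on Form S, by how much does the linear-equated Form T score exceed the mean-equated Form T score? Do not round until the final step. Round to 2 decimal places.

Mean-equated: 12 + (14.5 − 15.7) = 10.80
Linear-equated: (5.3/3.9)(12 − 15.7) + 14.5 = 9.472
Difference = 9.472 − 10.80 = -1.33

-1.33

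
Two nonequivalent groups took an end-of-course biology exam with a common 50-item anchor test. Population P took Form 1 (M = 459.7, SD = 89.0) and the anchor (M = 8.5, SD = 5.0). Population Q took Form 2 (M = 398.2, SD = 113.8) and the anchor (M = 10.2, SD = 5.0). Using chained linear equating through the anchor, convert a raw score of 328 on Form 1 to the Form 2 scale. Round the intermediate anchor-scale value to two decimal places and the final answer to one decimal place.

191.1

Form 1 → anchor (Population P): v = (5.0/89.0)(328 − 459.7) + 8.5 = 1.10
anchor → Form 2 (Population Q): y = (113.8/5.0)(1.10 − 10.2) + 398.2 = 191.1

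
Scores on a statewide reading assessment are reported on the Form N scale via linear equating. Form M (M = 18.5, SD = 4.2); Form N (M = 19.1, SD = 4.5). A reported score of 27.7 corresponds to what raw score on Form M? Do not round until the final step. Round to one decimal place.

26.5

Invert y = (SD_Y/SD_X)(x − M_X) + M_Y:
x = (SD_X/SD_Y)(y − M_Y) + M_X = (4.2/4.5)(27.7 − 19.1) + 18.5
x = 0.933333 × 8.600 + 18.5 = 26.5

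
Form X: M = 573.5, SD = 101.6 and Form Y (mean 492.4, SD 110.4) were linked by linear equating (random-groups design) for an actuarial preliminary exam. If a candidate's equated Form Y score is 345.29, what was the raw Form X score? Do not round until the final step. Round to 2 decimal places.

438.12

Invert y = (SD_Y/SD_X)(x − M_X) + M_Y:
x = (SD_X/SD_Y)(y − M_Y) + M_X = (101.6/110.4)(345.29 − 492.4) + 573.5
x = 0.920290 × -147.110 + 573.5 = 438.12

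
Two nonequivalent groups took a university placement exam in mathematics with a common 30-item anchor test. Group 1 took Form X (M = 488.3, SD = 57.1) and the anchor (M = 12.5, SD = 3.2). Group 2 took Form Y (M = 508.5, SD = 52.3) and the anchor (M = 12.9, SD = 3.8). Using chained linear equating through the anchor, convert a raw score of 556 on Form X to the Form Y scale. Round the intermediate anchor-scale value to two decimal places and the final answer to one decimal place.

555.2

Form X → anchor (Group 1): v = (3.2/57.1)(556 − 488.3) + 12.5 = 16.29
anchor → Form Y (Group 2): y = (52.3/3.8)(16.29 − 12.9) + 508.5 = 555.2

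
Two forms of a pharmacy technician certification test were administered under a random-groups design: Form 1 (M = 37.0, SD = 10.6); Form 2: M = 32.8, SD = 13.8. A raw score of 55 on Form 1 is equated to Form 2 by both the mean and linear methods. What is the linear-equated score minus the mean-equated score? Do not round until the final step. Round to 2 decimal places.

5.43

Mean-equated: 55 + (32.8 − 37.0) = 50.80
Linear-equated: (13.8/10.6)(55 − 37.0) + 32.8 = 56.234
Difference = 56.234 − 50.80 = 5.43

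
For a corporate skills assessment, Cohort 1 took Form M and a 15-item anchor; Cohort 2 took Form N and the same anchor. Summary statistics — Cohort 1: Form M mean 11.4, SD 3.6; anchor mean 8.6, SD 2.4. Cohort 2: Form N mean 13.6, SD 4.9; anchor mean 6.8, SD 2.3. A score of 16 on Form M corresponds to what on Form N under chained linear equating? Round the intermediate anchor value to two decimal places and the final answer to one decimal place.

Form M → anchor (Cohort 1): v = (2.4/3.6)(16 − 11.4) + 8.6 = 11.67
anchor → Form N (Cohort 2): y = (4.9/2.3)(11.67 − 6.8) + 13.6 = 24.0

24.0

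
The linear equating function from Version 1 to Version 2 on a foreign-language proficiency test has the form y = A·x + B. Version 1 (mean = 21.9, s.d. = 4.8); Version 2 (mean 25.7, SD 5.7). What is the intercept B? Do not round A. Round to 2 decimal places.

A = SD_Y / SD_X = 5.7 / 4.8 = 1.187500
B = M_Y − A·M_X = 25.7 − 1.187500 × 21.9 = -0.31

-0.31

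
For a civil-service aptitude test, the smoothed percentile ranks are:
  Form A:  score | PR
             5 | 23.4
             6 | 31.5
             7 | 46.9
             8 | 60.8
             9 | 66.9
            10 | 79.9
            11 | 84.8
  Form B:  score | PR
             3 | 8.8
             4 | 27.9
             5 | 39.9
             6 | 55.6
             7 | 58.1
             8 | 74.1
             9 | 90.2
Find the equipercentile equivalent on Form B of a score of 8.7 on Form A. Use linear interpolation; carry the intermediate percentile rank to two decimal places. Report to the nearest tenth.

PR of 8.7 on Form A: 60.8 + (8.7 − 8)/(9 − 8) × (66.9 − 60.8) = 65.07
On Form B, PR 65.07 falls between score 7 (PR 58.1) and 8 (PR 74.1).
Interpolate: 7 + (65.07 − 58.1)/(74.1 − 58.1) × (8 − 7) = 7.4

7.4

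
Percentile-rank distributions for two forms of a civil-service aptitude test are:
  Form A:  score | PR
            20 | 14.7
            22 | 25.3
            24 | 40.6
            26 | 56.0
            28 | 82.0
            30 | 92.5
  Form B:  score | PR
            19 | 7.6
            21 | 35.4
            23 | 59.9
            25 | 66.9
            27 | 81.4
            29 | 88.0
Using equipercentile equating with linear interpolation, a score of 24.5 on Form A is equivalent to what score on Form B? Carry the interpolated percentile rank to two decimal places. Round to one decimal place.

PR of 24.5 on Form A: 40.6 + (24.5 − 24)/(26 − 24) × (56.0 − 40.6) = 44.45
On Form B, PR 44.45 falls between score 21 (PR 35.4) and 23 (PR 59.9).
Interpolate: 21 + (44.45 − 35.4)/(59.9 − 35.4) × (23 − 21) = 21.7

21.7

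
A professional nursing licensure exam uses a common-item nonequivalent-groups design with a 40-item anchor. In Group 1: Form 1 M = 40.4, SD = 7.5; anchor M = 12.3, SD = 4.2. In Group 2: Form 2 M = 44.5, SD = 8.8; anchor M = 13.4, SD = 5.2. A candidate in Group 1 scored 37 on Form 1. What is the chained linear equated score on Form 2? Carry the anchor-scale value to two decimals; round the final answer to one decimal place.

Form 1 → anchor (Group 1): v = (4.2/7.5)(37 − 40.4) + 12.3 = 10.40
anchor → Form 2 (Group 2): y = (8.8/5.2)(10.40 − 13.4) + 44.5 = 39.4

39.4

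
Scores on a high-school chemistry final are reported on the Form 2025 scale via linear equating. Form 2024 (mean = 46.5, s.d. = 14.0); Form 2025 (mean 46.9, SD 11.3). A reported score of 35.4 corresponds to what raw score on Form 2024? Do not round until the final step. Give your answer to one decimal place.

Invert y = (SD_Y/SD_X)(x − M_X) + M_Y:
x = (SD_X/SD_Y)(y − M_Y) + M_X = (14.0/11.3)(35.4 − 46.9) + 46.5
x = 1.238938 × -11.500 + 46.5 = 32.3

32.3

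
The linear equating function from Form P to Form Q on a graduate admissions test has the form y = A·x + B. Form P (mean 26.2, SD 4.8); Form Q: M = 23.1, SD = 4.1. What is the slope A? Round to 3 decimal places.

0.854

A = SD_Y / SD_X = 4.1 / 4.8 = 0.854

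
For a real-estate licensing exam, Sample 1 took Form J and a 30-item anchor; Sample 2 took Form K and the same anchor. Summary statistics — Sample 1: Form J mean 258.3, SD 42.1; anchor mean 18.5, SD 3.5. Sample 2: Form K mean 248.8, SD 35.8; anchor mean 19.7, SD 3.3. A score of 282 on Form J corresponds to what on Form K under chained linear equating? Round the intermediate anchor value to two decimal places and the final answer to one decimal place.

Form J → anchor (Sample 1): v = (3.5/42.1)(282 − 258.3) + 18.5 = 20.47
anchor → Form K (Sample 2): y = (35.8/3.3)(20.47 − 19.7) + 248.8 = 257.2

257.2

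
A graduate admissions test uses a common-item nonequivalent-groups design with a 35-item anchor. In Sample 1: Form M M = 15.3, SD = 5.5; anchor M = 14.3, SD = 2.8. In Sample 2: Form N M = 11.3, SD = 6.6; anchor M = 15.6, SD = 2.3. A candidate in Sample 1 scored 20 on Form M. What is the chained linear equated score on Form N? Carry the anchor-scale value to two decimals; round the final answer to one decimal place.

Form M → anchor (Sample 1): v = (2.8/5.5)(20 − 15.3) + 14.3 = 16.69
anchor → Form N (Sample 2): y = (6.6/2.3)(16.69 − 15.6) + 11.3 = 14.4

14.4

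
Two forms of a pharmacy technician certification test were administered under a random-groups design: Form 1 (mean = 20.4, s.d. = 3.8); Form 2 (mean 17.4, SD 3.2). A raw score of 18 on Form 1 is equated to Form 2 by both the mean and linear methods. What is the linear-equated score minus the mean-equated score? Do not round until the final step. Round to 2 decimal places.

Mean-equated: 18 + (17.4 − 20.4) = 15.00
Linear-equated: (3.2/3.8)(18 − 20.4) + 17.4 = 15.379
Difference = 15.379 − 15.00 = 0.38

0.38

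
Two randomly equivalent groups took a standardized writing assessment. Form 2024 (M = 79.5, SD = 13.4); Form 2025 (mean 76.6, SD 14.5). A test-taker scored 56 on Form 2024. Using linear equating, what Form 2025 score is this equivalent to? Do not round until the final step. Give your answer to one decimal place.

51.2

Linear equating: y = (SD_Y/SD_X)(x − M_X) + M_Y
y = (14.5/13.4)(56 − 79.5) + 76.6
y = 1.082090 × -23.5 + 76.6 = -25.4291 + 76.6 = 51.2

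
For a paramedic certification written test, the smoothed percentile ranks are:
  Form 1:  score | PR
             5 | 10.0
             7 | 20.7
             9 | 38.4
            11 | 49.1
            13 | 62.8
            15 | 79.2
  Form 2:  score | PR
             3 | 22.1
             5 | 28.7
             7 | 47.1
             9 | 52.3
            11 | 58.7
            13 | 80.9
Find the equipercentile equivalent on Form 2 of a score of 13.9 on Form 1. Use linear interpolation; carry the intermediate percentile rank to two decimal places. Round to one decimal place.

12.0

PR of 13.9 on Form 1: 62.8 + (13.9 − 13)/(15 − 13) × (79.2 − 62.8) = 70.18
On Form 2, PR 70.18 falls between score 11 (PR 58.7) and 13 (PR 80.9).
Interpolate: 11 + (70.18 − 58.7)/(80.9 − 58.7) × (13 − 11) = 12.0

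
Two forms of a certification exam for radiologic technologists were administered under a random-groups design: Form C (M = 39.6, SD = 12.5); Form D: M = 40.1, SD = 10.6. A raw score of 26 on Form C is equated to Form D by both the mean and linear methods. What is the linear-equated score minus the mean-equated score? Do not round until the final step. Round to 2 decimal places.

Mean-equated: 26 + (40.1 − 39.6) = 26.50
Linear-equated: (10.6/12.5)(26 − 39.6) + 40.1 = 28.567
Difference = 28.567 − 26.50 = 2.07

2.07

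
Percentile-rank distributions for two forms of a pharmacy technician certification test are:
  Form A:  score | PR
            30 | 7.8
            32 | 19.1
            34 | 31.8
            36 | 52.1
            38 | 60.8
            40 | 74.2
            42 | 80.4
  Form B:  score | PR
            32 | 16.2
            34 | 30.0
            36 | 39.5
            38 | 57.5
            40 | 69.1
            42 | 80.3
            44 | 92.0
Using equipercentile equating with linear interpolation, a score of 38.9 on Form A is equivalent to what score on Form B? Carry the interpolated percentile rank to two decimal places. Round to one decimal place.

39.6

PR of 38.9 on Form A: 60.8 + (38.9 − 38)/(40 − 38) × (74.2 − 60.8) = 66.83
On Form B, PR 66.83 falls between score 38 (PR 57.5) and 40 (PR 69.1).
Interpolate: 38 + (66.83 − 57.5)/(69.1 − 57.5) × (40 − 38) = 39.6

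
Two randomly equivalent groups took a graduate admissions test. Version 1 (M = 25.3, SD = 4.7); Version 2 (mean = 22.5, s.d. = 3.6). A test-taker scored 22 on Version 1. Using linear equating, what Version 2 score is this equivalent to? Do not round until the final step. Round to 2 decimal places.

19.97

Linear equating: y = (SD_Y/SD_X)(x − M_X) + M_Y
y = (3.6/4.7)(22 − 25.3) + 22.5
y = 0.765957 × -3.3 + 22.5 = -2.5277 + 22.5 = 19.97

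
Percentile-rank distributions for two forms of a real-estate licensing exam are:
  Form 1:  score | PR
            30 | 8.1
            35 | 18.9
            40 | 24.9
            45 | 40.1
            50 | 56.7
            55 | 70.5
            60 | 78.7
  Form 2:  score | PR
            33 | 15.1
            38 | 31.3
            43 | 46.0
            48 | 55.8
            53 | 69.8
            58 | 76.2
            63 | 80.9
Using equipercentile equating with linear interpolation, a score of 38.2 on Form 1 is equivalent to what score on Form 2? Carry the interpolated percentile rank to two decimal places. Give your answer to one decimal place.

35.4

PR of 38.2 on Form 1: 18.9 + (38.2 − 35)/(40 − 35) × (24.9 − 18.9) = 22.74
On Form 2, PR 22.74 falls between score 33 (PR 15.1) and 38 (PR 31.3).
Interpolate: 33 + (22.74 − 15.1)/(31.3 − 15.1) × (38 − 33) = 35.4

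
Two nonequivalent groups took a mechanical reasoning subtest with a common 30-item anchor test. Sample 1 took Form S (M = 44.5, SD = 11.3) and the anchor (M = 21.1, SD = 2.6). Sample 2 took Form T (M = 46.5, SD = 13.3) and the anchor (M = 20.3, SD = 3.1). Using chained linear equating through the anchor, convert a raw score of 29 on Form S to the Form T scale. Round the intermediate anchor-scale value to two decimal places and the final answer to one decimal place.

Form S → anchor (Sample 1): v = (2.6/11.3)(29 − 44.5) + 21.1 = 17.53
anchor → Form T (Sample 2): y = (13.3/3.1)(17.53 − 20.3) + 46.5 = 34.6

34.6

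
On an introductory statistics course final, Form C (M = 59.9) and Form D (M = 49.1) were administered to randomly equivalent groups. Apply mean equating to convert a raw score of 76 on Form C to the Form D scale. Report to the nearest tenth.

65.2

Mean equating: y = x + (M_Y − M_X) = 76 + (49.1 − 59.9) = 65.2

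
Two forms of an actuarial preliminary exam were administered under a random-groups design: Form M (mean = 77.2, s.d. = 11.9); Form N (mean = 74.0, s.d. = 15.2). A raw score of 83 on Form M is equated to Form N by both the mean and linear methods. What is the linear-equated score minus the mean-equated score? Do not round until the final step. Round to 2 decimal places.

1.61

Mean-equated: 83 + (74.0 − 77.2) = 79.80
Linear-equated: (15.2/11.9)(83 − 77.2) + 74.0 = 81.408
Difference = 81.408 − 79.80 = 1.61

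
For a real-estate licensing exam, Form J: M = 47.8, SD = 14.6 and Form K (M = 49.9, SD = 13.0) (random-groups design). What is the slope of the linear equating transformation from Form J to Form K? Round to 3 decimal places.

A = SD_Y / SD_X = 13.0 / 14.6 = 0.890

0.890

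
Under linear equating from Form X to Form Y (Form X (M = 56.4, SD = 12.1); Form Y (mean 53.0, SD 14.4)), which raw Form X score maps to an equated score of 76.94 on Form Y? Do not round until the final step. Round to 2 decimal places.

76.52

Invert y = (SD_Y/SD_X)(x − M_X) + M_Y:
x = (SD_X/SD_Y)(y − M_Y) + M_X = (12.1/14.4)(76.94 − 53.0) + 56.4
x = 0.840278 × 23.940 + 56.4 = 76.52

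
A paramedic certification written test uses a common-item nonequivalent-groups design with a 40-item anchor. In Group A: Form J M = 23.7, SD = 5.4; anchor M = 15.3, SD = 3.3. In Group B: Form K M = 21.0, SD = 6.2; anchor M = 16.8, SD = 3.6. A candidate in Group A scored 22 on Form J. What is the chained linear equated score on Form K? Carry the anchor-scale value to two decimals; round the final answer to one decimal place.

Form J → anchor (Group A): v = (3.3/5.4)(22 − 23.7) + 15.3 = 14.26
anchor → Form K (Group B): y = (6.2/3.6)(14.26 − 16.8) + 21.0 = 16.6

16.6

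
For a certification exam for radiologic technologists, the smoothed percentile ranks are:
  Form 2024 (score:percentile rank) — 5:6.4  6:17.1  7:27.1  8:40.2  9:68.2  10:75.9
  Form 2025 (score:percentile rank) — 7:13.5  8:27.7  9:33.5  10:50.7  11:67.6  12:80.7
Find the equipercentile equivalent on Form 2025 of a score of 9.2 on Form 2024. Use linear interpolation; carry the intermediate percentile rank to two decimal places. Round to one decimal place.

PR of 9.2 on Form 2024: 68.2 + (9.2 − 9)/(10 − 9) × (75.9 − 68.2) = 69.74
On Form 2025, PR 69.74 falls between score 11 (PR 67.6) and 12 (PR 80.7).
Interpolate: 11 + (69.74 − 67.6)/(80.7 − 67.6) × (12 − 11) = 11.2

11.2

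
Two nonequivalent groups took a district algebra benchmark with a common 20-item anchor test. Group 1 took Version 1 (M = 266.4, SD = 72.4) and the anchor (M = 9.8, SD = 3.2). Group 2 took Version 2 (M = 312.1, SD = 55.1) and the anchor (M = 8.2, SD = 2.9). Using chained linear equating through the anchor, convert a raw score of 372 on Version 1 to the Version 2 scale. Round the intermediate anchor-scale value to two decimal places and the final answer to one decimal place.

431.2

Version 1 → anchor (Group 1): v = (3.2/72.4)(372 − 266.4) + 9.8 = 14.47
anchor → Version 2 (Group 2): y = (55.1/2.9)(14.47 − 8.2) + 312.1 = 431.2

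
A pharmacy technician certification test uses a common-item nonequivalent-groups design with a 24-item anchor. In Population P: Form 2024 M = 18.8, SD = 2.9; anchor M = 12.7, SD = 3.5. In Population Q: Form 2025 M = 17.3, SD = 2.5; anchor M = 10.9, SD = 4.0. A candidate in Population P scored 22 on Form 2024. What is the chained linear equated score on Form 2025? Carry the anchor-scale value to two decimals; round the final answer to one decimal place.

Form 2024 → anchor (Population P): v = (3.5/2.9)(22 − 18.8) + 12.7 = 16.56
anchor → Form 2025 (Population Q): y = (2.5/4.0)(16.56 − 10.9) + 17.3 = 20.8

20.8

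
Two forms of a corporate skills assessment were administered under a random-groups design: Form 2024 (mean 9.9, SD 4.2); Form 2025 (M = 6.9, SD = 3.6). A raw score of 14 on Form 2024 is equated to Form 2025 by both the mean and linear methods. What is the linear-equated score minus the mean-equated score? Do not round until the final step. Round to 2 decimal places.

-0.59

Mean-equated: 14 + (6.9 − 9.9) = 11.00
Linear-equated: (3.6/4.2)(14 − 9.9) + 6.9 = 10.414
Difference = 10.414 − 11.00 = -0.59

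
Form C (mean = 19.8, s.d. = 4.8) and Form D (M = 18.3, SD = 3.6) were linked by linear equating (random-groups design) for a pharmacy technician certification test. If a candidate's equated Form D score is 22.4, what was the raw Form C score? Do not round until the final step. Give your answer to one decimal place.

25.3

Invert y = (SD_Y/SD_X)(x − M_X) + M_Y:
x = (SD_X/SD_Y)(y − M_Y) + M_X = (4.8/3.6)(22.4 − 18.3) + 19.8
x = 1.333333 × 4.100 + 19.8 = 25.3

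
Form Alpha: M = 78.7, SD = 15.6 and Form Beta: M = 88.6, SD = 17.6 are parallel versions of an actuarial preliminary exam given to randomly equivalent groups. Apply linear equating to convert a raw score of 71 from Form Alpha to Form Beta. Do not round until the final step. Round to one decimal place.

Linear equating: y = (SD_Y/SD_X)(x − M_X) + M_Y
y = (17.6/15.6)(71 − 78.7) + 88.6
y = 1.128205 × -7.7 + 88.6 = -8.6872 + 88.6 = 79.9

79.9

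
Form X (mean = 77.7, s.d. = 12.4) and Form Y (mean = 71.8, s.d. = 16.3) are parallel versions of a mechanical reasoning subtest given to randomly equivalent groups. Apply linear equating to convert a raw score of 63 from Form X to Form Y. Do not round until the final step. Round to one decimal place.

Linear equating: y = (SD_Y/SD_X)(x − M_X) + M_Y
y = (16.3/12.4)(63 − 77.7) + 71.8
y = 1.314516 × -14.7 + 71.8 = -19.3234 + 71.8 = 52.5

52.5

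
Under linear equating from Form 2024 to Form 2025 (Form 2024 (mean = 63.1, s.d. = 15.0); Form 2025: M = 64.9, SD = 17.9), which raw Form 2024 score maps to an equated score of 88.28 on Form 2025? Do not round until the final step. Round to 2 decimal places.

82.69

Invert y = (SD_Y/SD_X)(x − M_X) + M_Y:
x = (SD_X/SD_Y)(y − M_Y) + M_X = (15.0/17.9)(88.28 − 64.9) + 63.1
x = 0.837989 × 23.380 + 63.1 = 82.69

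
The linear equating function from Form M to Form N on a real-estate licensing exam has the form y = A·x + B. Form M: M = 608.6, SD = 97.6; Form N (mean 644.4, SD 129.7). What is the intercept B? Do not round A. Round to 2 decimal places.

A = SD_Y / SD_X = 129.7 / 97.6 = 1.328893
B = M_Y − A·M_X = 644.4 − 1.328893 × 608.6 = -164.36

-164.36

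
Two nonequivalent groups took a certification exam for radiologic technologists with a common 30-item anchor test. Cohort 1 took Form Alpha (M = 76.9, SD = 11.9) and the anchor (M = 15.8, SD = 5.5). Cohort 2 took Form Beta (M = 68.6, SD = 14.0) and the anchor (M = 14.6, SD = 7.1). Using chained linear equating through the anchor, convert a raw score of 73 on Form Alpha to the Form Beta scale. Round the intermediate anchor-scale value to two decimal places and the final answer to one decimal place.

67.4

Form Alpha → anchor (Cohort 1): v = (5.5/11.9)(73 − 76.9) + 15.8 = 14.00
anchor → Form Beta (Cohort 2): y = (14.0/7.1)(14.00 − 14.6) + 68.6 = 67.4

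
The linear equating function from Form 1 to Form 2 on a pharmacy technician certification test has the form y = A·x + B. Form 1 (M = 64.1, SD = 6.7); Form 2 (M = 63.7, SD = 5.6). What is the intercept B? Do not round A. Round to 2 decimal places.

A = SD_Y / SD_X = 5.6 / 6.7 = 0.835821
B = M_Y − A·M_X = 63.7 − 0.835821 × 64.1 = 10.12

10.12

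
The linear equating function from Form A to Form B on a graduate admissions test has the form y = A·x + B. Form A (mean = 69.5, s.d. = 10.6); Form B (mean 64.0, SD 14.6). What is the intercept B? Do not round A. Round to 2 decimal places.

A = SD_Y / SD_X = 14.6 / 10.6 = 1.377358
B = M_Y − A·M_X = 64.0 − 1.377358 × 69.5 = -31.73

-31.73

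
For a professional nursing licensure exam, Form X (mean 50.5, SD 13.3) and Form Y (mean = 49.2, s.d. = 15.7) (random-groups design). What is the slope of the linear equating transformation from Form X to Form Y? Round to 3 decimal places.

A = SD_Y / SD_X = 15.7 / 13.3 = 1.180

1.180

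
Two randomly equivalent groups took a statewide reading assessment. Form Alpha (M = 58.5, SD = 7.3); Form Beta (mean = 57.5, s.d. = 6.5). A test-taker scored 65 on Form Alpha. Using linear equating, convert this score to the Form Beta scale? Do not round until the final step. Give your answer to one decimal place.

Linear equating: y = (SD_Y/SD_X)(x − M_X) + M_Y
y = (6.5/7.3)(65 − 58.5) + 57.5
y = 0.890411 × 6.5 + 57.5 = 5.7877 + 57.5 = 63.3

63.3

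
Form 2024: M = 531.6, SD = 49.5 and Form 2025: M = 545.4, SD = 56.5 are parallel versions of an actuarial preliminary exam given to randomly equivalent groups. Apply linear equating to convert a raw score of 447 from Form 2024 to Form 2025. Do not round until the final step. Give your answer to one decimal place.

448.8

Linear equating: y = (SD_Y/SD_X)(x − M_X) + M_Y
y = (56.5/49.5)(447 − 531.6) + 545.4
y = 1.141414 × -84.6 + 545.4 = -96.5636 + 545.4 = 448.8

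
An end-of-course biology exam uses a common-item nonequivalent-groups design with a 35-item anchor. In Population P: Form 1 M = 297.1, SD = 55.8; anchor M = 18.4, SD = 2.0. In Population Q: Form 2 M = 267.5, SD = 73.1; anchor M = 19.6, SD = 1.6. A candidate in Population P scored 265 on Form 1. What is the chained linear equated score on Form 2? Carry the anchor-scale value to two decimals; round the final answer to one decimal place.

160.1

Form 1 → anchor (Population P): v = (2.0/55.8)(265 − 297.1) + 18.4 = 17.25
anchor → Form 2 (Population Q): y = (73.1/1.6)(17.25 − 19.6) + 267.5 = 160.1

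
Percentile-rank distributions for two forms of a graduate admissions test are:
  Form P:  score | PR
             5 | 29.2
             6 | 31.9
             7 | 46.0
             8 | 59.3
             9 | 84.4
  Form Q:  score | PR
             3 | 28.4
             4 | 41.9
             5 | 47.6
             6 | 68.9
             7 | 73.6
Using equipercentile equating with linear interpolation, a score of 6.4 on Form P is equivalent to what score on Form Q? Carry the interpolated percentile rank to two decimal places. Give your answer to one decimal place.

PR of 6.4 on Form P: 31.9 + (6.4 − 6)/(7 − 6) × (46.0 − 31.9) = 37.54
On Form Q, PR 37.54 falls between score 3 (PR 28.4) and 4 (PR 41.9).
Interpolate: 3 + (37.54 − 28.4)/(41.9 − 28.4) × (4 − 3) = 3.7

3.7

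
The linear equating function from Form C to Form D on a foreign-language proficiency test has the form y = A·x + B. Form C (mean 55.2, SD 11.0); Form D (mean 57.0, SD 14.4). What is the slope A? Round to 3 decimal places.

1.309

A = SD_Y / SD_X = 14.4 / 11.0 = 1.309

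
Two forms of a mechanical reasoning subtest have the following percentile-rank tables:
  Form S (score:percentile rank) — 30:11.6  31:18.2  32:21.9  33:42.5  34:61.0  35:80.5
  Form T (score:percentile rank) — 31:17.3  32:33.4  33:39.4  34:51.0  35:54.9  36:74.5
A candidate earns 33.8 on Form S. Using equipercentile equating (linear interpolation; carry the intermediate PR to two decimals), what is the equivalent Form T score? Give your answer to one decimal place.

35.1

PR of 33.8 on Form S: 42.5 + (33.8 − 33)/(34 − 33) × (61.0 − 42.5) = 57.30
On Form T, PR 57.30 falls between score 35 (PR 54.9) and 36 (PR 74.5).
Interpolate: 35 + (57.30 − 54.9)/(74.5 − 54.9) × (36 − 35) = 35.1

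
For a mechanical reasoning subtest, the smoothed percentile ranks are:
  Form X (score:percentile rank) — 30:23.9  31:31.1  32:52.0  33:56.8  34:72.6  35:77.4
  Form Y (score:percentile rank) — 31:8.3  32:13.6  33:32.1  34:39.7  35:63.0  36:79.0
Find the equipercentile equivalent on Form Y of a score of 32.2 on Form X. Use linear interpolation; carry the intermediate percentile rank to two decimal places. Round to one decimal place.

PR of 32.2 on Form X: 52.0 + (32.2 − 32)/(33 − 32) × (56.8 − 52.0) = 52.96
On Form Y, PR 52.96 falls between score 34 (PR 39.7) and 35 (PR 63.0).
Interpolate: 34 + (52.96 − 39.7)/(63.0 − 39.7) × (35 − 34) = 34.6

34.6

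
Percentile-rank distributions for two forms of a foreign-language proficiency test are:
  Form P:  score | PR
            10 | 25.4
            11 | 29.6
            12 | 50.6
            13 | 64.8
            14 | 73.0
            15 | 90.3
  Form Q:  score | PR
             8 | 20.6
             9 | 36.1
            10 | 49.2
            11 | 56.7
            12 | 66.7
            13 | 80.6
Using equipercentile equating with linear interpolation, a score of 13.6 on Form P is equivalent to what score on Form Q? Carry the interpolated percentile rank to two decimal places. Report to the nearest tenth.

PR of 13.6 on Form P: 64.8 + (13.6 − 13)/(14 − 13) × (73.0 − 64.8) = 69.72
On Form Q, PR 69.72 falls between score 12 (PR 66.7) and 13 (PR 80.6).
Interpolate: 12 + (69.72 − 66.7)/(80.6 − 66.7) × (13 − 12) = 12.2

12.2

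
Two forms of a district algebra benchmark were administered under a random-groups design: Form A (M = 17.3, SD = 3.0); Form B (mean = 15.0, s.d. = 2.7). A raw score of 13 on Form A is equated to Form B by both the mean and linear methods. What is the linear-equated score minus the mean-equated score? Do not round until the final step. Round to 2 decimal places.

0.43

Mean-equated: 13 + (15.0 − 17.3) = 10.70
Linear-equated: (2.7/3.0)(13 − 17.3) + 15.0 = 11.130
Difference = 11.130 − 10.70 = 0.43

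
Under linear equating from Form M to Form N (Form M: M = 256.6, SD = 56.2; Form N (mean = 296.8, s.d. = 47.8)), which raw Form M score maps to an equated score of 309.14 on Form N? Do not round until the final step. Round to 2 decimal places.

271.11

Invert y = (SD_Y/SD_X)(x − M_X) + M_Y:
x = (SD_X/SD_Y)(y − M_Y) + M_X = (56.2/47.8)(309.14 − 296.8) + 256.6
x = 1.175732 × 12.340 + 256.6 = 271.11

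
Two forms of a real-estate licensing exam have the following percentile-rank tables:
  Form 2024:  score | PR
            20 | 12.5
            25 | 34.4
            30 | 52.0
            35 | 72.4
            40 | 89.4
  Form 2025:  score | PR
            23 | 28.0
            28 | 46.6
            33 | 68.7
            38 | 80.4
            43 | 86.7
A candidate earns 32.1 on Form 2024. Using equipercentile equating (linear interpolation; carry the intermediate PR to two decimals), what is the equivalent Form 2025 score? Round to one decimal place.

31.2

PR of 32.1 on Form 2024: 52.0 + (32.1 − 30)/(35 − 30) × (72.4 − 52.0) = 60.57
On Form 2025, PR 60.57 falls between score 28 (PR 46.6) and 33 (PR 68.7).
Interpolate: 28 + (60.57 − 46.6)/(68.7 − 46.6) × (33 − 28) = 31.2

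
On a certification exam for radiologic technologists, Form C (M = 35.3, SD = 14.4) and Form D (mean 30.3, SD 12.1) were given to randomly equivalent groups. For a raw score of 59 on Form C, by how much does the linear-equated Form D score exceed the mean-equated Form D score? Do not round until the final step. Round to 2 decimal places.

Mean-equated: 59 + (30.3 − 35.3) = 54.00
Linear-equated: (12.1/14.4)(59 − 35.3) + 30.3 = 50.215
Difference = 50.215 − 54.00 = -3.79

-3.79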